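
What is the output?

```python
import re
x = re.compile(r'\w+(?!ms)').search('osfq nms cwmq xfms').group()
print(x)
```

Because the assertion is negative and zero-width, positions next to the forbidden text are skipped.
Unlike `match`, `search` isn't anchored — it looks for the pattern anywhere in the string.
The match spans [0:4] → 'osfq'.

osfq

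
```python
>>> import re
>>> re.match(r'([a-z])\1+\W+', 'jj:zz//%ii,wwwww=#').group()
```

'jj:'

`re.match` won't scan ahead — the pattern has to work from the very first character.
The match spans [0:3] → 'jj:'.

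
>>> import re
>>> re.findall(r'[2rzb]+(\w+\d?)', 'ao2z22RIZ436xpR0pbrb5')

With a single group, `findall` returns only what that group captured — 1 item.

['RIZ436xpR0pbrb5']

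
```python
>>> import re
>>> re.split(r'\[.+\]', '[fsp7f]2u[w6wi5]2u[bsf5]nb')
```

['', 'nb']

Matches to split on: at [0:24] → '[fsp7f]2u[w6wi5]2u[bsf5]'.
The string is cut at each match, leaving 2 pieces.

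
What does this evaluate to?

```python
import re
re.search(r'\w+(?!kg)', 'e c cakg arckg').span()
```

The negative lookahead/lookbehind blocks any match where the forbidden context is present.
The match spans [0:1] → 'e'.

(0, 1)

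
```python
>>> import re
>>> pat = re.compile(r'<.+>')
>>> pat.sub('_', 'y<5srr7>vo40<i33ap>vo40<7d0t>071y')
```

'y_071y'

Every occurrence is swapped for '_'.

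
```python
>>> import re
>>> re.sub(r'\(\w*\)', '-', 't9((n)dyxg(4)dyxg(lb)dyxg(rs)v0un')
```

't9(-dyxg-dyxg-dyxg-v0un'

Every occurrence is swapped for '-'.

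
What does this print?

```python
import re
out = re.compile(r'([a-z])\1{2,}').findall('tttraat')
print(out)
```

['t']

A backreference is literal: `\1` must see the identical characters the first group matched.
Walking the string: at [0:3] match 'ttt', group 1 = 't'.
Because there's exactly one group, `findall` drops the full match and keeps group 1 from the one hit.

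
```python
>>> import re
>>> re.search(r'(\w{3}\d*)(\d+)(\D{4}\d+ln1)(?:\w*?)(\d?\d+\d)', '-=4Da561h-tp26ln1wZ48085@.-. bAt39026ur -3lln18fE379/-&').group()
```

The pattern matches exactly 3 of a word character, then zero or more of a digit (captured); then one or more of a digit (captured); then exactly 4 of a non-digit, then one or more of a digit, then the literal 'ln1' (captured); then zero or more of a word character (lazy) (non-capturing group); then optionally a digit, then one or more of a digit, then a digit (captured).
Unlike `match`, `search` isn't anchored — it looks for the pattern anywhere in the string.
The match spans [2:24] → '4Da561h-tp26ln1wZ48085'.
Captured: group 1 = '4Da56', group 2 = '1', group 3 = 'h-tp26ln1', group 4 = '48085'.

'4Da561h-tp26ln1wZ48085'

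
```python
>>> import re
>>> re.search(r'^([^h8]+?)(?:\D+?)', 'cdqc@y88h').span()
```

Because the quantifier is non-greedy, it stops expanding at the earliest point where the rest of the pattern can succeed.
The match spans [0:2] → 'cd'.

(0, 2)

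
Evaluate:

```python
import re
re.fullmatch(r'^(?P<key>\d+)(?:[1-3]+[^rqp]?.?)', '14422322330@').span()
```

(0, 12)

Pattern: anchored at the start of the string; then one or more of a digit (captured as 'key'); then one or more of a character in [1-3], then optionally any character except [rqp], then optionally any character (non-capturing group).
`re.fullmatch` is like wrapping the pattern in `^…$` (in single-line mode).
The match spans [0:12] → '14422322330@'.
Captured: group 1 = '144223223'.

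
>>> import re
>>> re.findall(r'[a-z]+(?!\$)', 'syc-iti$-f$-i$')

['syc', 'it']

A negative assertion filters positions out without eating any characters.
Walking the string: at [0:3] → 'syc'; at [4:6] → 'it'.
`findall` yields the raw match text (2 of them) because the pattern has no groups.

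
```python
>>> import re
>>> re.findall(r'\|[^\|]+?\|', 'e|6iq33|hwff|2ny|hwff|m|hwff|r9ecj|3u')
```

Scanning left to right: at [1:8] → '|6iq33|'; at [12:17] → '|2ny|'; at [21:24] → '|m|'; at [28:35] → '|r9ecj|'.
Since nothing is captured, `findall` lists the 4 matched substrings directly.

['|6iq33|', '|2ny|', '|m|', '|r9ecj|']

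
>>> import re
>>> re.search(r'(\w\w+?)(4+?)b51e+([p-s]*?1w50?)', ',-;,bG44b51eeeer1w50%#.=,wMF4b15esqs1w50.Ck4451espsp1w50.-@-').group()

This matches a word character, then one or more of a word character (lazy) (captured); then one or more of a literal '4' (lazy) (captured); then the literal 'b51', then one or more of the literal 'e'; then zero or more of a character in [p-s] (lazy), then the literal '1w5', then optionally the literal '0' (captured).
`search` walks the string left to right and returns the first match it finds.
The match spans [4:20] → 'bG44b51eeeer1w50'.
Captured: group 1 = 'bG', group 2 = '44', group 3 = 'r1w50'.

'bG44b51eeeer1w50'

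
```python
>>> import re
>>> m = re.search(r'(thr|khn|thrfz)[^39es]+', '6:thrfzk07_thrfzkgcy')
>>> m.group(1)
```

'thr'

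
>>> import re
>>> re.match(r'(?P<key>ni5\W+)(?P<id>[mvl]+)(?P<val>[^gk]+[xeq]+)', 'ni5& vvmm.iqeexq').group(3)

Pattern: the literal 'ni5', then one or more of a non-word character (captured as 'key'); then one or more of one of [mvl] (captured as 'id'); then one or more of any character except [gk], then one or more of one of [xeq] (captured as 'val').
`re.match` only tries the pattern at the start of the string.
The match spans [0:16] → 'ni5& vvmm.iqeexq'.
Captured: group 1 = 'ni5& ', group 2 = 'vvmm', group 3 = '.iqeexq'.

'.iqeexq'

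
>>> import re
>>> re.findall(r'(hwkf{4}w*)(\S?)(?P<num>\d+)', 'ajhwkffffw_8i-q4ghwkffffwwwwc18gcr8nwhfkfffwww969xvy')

[('hwkffffw', '_', '8'), ('hwkffffwwww', 'c', '18')]

Multiple groups make `findall` return tuples — one 3-tuple for each match.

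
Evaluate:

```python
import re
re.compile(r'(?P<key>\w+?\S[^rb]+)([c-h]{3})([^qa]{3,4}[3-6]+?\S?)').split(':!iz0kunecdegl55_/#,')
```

Pattern: one or more of a word character (lazy), then a non-whitespace character, then one or more of any character except [rb] (captured as 'key'); then exactly 3 of a character in [c-h] (captured); then 3 to 4 of any character except [qa], then one or more of a character in [3-6] (lazy), then optionally a non-whitespace character (captured).
Matches to split on: at [2:17] → 'iz0kunecdegl55_'.
Because the pattern has a capturing group, `split` also inserts each captured text between the pieces.

[':!', 'iz0kune', 'cde', 'gl55_', '/#,']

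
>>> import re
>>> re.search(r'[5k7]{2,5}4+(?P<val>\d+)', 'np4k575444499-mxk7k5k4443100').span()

Pattern: 2 to 5 of one of [5k7], then one or more of a literal '4'; then one or more of a digit (captured as 'val').
`re.search` scans for the first position where the pattern succeeds.
The match spans [3:13] → 'k575444499'.
Captured: group 1 = '99'.

(3, 13)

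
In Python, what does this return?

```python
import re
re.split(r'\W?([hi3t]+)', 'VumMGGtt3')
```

The pattern matches optionally a non-word character; then one or more of one of [hi3t] (captured).
With a capturing group present, the delimiter's captured portion is kept in the result list.

['VumMGG', 'tt3', '']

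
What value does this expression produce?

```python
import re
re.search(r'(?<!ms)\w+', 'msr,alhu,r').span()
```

Because the assertion is negative and zero-width, positions next to the forbidden text are skipped.
Unlike `match`, `search` isn't anchored — it looks for the pattern anywhere in the string.
The match spans [0:3] → 'msr'.

(0, 3)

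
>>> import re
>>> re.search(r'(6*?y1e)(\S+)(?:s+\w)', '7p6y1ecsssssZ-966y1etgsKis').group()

'6y1ecsssssZ-966y1etgsK'

This matches zero or more of a literal '6' (lazy), then the literal 'y1e' (captured); then one or more of a non-whitespace character (captured); then one or more of a literal 's', then a word character (non-capturing group).
Unlike `match`, `search` isn't anchored — it looks for the pattern anywhere in the string.
The match spans [2:24] → '6y1ecsssssZ-966y1etgsK'.
Captured: group 1 = '6y1e', group 2 = 'csssssZ-966y1etg'.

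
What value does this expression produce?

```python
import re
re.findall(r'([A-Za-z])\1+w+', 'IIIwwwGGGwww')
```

`\1` is not a pattern — it's the concrete string captured by group 1, re-applied verbatim.
Scanning left to right: at [0:6] match 'IIIwww', group 1 = 'I'; at [6:12] match 'GGGwww', group 1 = 'G'.
One capturing group, so `findall` returns just the captured substring from each match — 2 in all.

['I', 'G']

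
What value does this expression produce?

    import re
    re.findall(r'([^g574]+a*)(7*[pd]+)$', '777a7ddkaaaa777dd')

[('ddkaaaa', '777dd')]

Pattern: one or more of any character except [g574], then zero or more of a literal 'a' (captured); then zero or more of a literal '7', then one or more of one of [pd] (captured); then anchored at the end.
With 2 capturing groups, `findall` returns a 2-tuple per match.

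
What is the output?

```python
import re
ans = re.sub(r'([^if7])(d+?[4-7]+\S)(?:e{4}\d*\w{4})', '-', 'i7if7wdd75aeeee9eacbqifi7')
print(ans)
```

i7if7-qifi7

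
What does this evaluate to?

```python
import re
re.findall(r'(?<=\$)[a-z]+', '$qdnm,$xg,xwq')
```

The positive lookaround only admits positions where the adjacent text matches; those characters stay outside the span.
Matches: at [1:5] → 'qdnm'; at [7:9] → 'xg'.
Since nothing is captured, `findall` lists the 2 matched substrings directly.

['qdnm', 'xg']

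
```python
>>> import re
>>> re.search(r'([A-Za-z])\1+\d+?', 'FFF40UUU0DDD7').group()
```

'FFF4'

`\1` is not a pattern — it's the concrete string captured by group 1, re-applied verbatim.
Unlike `match`, `search` isn't anchored — it looks for the pattern anywhere in the string.
The match spans [0:4] → 'FFF4'.
Captured: group 1 = 'F'.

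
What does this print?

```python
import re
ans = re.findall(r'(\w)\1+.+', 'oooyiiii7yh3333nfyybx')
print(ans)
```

['o']

`\1` has to match the exact text group 1 already captured.
`findall` collects group 1 from the one match (1 total).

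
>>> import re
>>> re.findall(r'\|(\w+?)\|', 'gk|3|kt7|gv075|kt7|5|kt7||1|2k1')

Matches: at [2:5] match '|3|', group 1 = '3'; at [8:15] match '|gv075|', group 1 = 'gv075'; at [18:21] match '|5|', group 1 = '5'; at [25:28] match '|1|', group 1 = '1'.
Because there's exactly one group, `findall` drops the full match and keeps group 1 from each hit.

['3', 'gv075', '5', '1']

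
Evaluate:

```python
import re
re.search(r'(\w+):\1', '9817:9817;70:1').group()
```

'9817:9817'

`\1` has to match the exact text group 1 already captured.
The match spans [0:9] → '9817:9817'.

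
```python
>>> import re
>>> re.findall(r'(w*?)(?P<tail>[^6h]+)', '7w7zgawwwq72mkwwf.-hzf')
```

Pattern: zero or more of a literal 'w' (lazy) (captured); then one or more of any character except [6h] (captured as 'tail').
Matches: at [0:19] match '7w7zgawwwq72mkwwf.-', groups = ('', '7w7zgawwwq72mkwwf.-'); at [20:22] match 'zf', groups = ('', 'zf').
`findall` packs the 2 group values into a tuple for every match.

[('', '7w7zgawwwq72mkwwf.-'), ('', 'zf')]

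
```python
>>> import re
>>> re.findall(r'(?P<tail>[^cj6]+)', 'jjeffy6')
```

The pattern matches one or more of any character except [cj6] (captured as 'tail').
One capturing group, so `findall` returns just the captured substring from the one match — 1 in all.

['effy']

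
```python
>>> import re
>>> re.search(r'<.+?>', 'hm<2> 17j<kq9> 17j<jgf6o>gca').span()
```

Lazy quantifiers expand one character at a time until the remainder of the pattern can match.
The match spans [2:5] → '<2>'.

(2, 5)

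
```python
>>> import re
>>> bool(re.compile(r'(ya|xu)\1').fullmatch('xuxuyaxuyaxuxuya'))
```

False

After group 1 captures some text, `\1` only succeeds where that same text appears again.
`re.fullmatch` requires the pattern to consume the entire string.
Here the string isn't matched end-to-end, so the call returns None, and `bool(None)` is False.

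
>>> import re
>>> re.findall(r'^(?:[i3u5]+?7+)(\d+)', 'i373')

The pattern matches anchored at the start of the string; then one or more of one of [i3u5] (lazy), then one or more of the literal '7' (non-capturing group); then one or more of a digit (captured).
Matches: at [0:4] match 'i373', group 1 = '3'.
Because there's exactly one group, `findall` drops the full match and keeps group 1 from the one hit.

['3']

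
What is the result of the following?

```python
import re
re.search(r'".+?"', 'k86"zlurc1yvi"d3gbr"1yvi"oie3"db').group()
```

'"zlurc1yvi"'

The match spans [3:14] → '"zlurc1yvi"'.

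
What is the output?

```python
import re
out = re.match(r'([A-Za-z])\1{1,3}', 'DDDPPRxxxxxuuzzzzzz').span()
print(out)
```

(0, 3)

With `match`, the pattern is implicitly anchored at the beginning.
The match spans [0:3] → 'DDD'.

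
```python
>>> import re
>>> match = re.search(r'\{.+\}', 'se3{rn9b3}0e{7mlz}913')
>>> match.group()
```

The match spans [3:18] → '{rn9b3}0e{7mlz}'.

'{rn9b3}0e{7mlz}'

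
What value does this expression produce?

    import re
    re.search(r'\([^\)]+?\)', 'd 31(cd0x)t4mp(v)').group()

'(cd0x)'

The match spans [4:10] → '(cd0x)'.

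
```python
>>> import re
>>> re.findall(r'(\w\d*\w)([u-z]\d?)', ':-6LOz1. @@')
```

With 2 capturing groups, `findall` returns a 2-tuple per match.

[('LO', 'z1')]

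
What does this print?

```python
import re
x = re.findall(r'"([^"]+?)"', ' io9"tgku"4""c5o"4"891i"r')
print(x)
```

['tgku', 'c5o', '891i']

Scanning left to right: at [4:10] match '"tgku"', group 1 = 'tgku'; at [12:17] match '"c5o"', group 1 = 'c5o'; at [18:24] match '"891i"', group 1 = '891i'.
With a single group, `findall` returns only what that group captured — 3 items.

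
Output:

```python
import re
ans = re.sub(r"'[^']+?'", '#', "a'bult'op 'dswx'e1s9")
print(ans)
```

a#op #e1s9

Matches: at [1:7] → "'bult'"; at [10:16] → "'dswx'".
Every occurrence is swapped for '#'.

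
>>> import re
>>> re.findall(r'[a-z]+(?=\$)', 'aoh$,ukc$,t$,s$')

['aoh', 'ukc', 't', 's']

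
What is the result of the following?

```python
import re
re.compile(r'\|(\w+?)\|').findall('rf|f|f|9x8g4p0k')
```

['f']

Because there's exactly one group, `findall` drops the full match and keeps group 1 from the one hit.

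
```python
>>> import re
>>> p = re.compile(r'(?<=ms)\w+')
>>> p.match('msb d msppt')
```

None

With `match`, the pattern is implicitly anchored at the beginning.
Here the pattern fails at index 0, so the call returns None.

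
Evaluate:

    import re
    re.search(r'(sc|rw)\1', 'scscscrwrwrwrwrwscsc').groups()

`\1` has to match the exact text group 1 already captured.
Unlike `match`, `search` isn't anchored — it looks for the pattern anywhere in the string.
The match spans [0:4] → 'scsc'.
Captured: group 1 = 'sc'.

('sc',)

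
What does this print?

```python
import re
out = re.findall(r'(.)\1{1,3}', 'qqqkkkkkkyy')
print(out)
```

['q', 'k', 'k', 'y']

`\1` has to match the exact text group 1 already captured.
Walking the string: at [0:3] match 'qqq', group 1 = 'q'; at [3:7] match 'kkkk', group 1 = 'k'; at [7:9] match 'kk', group 1 = 'k'; at [9:11] match 'yy', group 1 = 'y'.
One capturing group, so `findall` returns just the captured substring from each match — 4 in all.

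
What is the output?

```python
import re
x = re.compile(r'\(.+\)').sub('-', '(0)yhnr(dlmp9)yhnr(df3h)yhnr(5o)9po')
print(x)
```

-9po

Matches: at [0:32] → '(0)yhnr(dlmp9)yhnr(df3h)yhnr(5o)'.
Each match is replaced by '-'.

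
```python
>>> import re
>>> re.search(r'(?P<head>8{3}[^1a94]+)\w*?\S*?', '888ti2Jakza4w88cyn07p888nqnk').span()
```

This matches exactly 3 of the literal '8', then one or more of any character except [1a94] (captured as 'head'); then zero or more of a word character (lazy), then zero or more of a non-whitespace character (lazy).
`re.search` tries every starting position until one works.
The match spans [0:7] → '888ti2J'.
Captured: group 1 = '888ti2J'.

(0, 7)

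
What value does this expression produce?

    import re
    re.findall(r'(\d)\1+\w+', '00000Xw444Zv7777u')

After group 1 captures some text, `\1` only succeeds where that same text appears again.
Walking the string: at [0:17] match '00000Xw444Zv7777u', group 1 = '0'.
`findall` collects group 1 from the one match (1 total).

['0']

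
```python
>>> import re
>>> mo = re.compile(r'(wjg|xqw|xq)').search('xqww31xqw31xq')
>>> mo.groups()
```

The match spans [0:3] → 'xqw'.
Captured: group 1 = 'xqw'.

('xqw',)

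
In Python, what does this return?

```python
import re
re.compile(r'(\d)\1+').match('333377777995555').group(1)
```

`\1` is not a pattern — it's the concrete string captured by group 1, re-applied verbatim.
`re.match` only tries the pattern at the start of the string.
The match spans [0:4] → '3333'.
Captured: group 1 = '3'.

'3'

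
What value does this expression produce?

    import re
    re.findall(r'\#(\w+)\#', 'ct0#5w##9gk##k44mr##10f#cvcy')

Matches: at [3:7] match '#5w#', group 1 = '5w'; at [7:12] match '#9gk#', group 1 = '9gk'; at [12:19] match '#k44mr#', group 1 = 'k44mr'; at [19:24] match '#10f#', group 1 = '10f'.
With a single group, `findall` returns only what that group captured — 4 items.

['5w', '9gk', 'k44mr', '10f']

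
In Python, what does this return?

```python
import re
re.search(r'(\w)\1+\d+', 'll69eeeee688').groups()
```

('l',)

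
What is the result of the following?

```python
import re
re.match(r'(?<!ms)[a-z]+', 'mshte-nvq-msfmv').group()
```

'mshte'

The negative lookaround is zero-width — it rules out positions where the adjacent text would match, without consuming anything.
With `match`, the pattern is implicitly anchored at the beginning.
The match spans [0:5] → 'mshte'.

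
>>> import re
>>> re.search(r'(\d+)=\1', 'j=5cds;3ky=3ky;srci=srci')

None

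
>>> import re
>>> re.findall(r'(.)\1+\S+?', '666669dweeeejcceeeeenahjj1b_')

After group 1 captures some text, `\1` only succeeds where that same text appears again.
Matches: at [0:6] match '666669', group 1 = '6'; at [8:13] match 'eeeej', group 1 = 'e'; at [13:16] match 'cce', group 1 = 'c'; at [16:21] match 'eeeen', group 1 = 'e'; at [23:26] match 'jj1', group 1 = 'j'.
With a single group, `findall` returns only what that group captured — 5 items.

['6', 'e', 'c', 'e', 'j']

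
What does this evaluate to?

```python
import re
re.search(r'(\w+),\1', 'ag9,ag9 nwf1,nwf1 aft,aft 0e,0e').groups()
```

The match spans [0:7] → 'ag9,ag9'.
Captured: group 1 = 'ag9'.

('ag9',)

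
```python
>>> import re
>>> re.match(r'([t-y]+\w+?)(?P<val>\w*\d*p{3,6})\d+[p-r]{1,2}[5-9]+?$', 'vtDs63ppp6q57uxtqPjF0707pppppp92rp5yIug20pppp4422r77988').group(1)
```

The pattern matches one or more of a character in [t-y], then one or more of a word character (lazy) (captured); then zero or more of a word character, then zero or more of a digit, then 3 to 6 of a literal 'p' (captured as 'val'); then one or more of a digit, then 1 to 2 of a character in [p-r], then one or more of a character in [5-9] (lazy); then anchored at the end.
A non-greedy quantifier consumes as few characters as it can — just enough that the remainder of the pattern still matches from where it stops; whatever follows it matches normally.
With `match`, the pattern is implicitly anchored at the beginning.
The match spans [0:55] → 'vtDs63ppp6q57uxtqPjF0707pppppp92rp5yIug20pppp4422r77988'.
Captured: group 1 = 'vtD', group 2 = 's63ppp6q57uxtqPjF0707pppppp92rp5yIug20pppp'.

'vtD'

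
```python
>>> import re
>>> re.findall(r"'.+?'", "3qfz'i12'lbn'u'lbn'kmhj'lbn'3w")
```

["'i12'", "'u'", "'kmhj'"]

With the lazy modifier that quantifier settles for the fewest repetitions that let the rest of the pattern succeed (the atoms after it are unaffected and can still be greedy).
With no groups in the pattern, `findall` gives back each whole match — 3 here.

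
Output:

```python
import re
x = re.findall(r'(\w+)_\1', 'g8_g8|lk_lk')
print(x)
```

['g8', 'lk']

`\1` has to match the exact text group 1 already captured.
`findall` collects group 1 from each match (2 total).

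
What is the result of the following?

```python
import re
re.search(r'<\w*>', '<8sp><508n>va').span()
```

(0, 5)

`re.search` tries every starting position until one works.
The match spans [0:5] → '<8sp>'.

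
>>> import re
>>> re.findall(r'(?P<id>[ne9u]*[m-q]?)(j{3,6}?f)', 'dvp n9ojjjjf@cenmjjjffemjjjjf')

The pattern matches zero or more of one of [ne9u], then optionally a character in [m-q] (captured as 'id'); then 3 to 6 of the literal 'j' (lazy), then a literal 'f' (captured).
2 groups means each result is a tuple of 2 captured strings — 3 here.

[('n9o', 'jjjjf'), ('enm', 'jjjf'), ('em', 'jjjjf')]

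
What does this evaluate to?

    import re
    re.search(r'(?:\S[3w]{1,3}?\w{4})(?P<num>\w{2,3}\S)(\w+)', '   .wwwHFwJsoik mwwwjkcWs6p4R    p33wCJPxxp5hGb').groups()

The match spans [3:15] → '.wwwHFwJsoik'.
Captured: group 1 = 'wJso', group 2 = 'ik'.

('wJso', 'ik')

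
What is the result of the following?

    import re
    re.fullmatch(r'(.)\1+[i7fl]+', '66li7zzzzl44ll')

None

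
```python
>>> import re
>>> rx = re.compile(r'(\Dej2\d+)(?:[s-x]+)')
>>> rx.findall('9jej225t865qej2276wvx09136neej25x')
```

['jej225', 'qej2276', 'eej25']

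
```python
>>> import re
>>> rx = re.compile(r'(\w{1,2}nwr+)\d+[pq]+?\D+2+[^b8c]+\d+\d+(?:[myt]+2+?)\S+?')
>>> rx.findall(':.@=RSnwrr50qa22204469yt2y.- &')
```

['RSnwrr']

This matches 1 to 2 of a word character, then the literal 'nw', then one or more of the literal 'r' (captured); then one or more of a digit, then one or more of one of [pq] (lazy), then one or more of a non-digit; then one or more of a literal '2', then one or more of any character except [b8c], then one or more of a digit; then one or more of a digit; then one or more of one of [myt], then one or more of a literal '2' (lazy) (non-capturing group); then one or more of a non-whitespace character (lazy).
Walking the string: at [4:26] match 'RSnwrr50qa22204469yt2y', group 1 = 'RSnwrr'.
Because there's exactly one group, `findall` drops the full match and keeps group 1 from the one hit.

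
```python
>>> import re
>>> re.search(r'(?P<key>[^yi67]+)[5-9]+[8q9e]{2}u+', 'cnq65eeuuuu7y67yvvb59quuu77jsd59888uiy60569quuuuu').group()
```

This matches one or more of any character except [yi67] (captured as 'key'); then one or more of a character in [5-9], then exactly 2 of one of [8q9e], then one or more of a literal 'u'.
Unlike `match`, `search` isn't anchored — it looks for the pattern anywhere in the string.
The match spans [0:11] → 'cnq65eeuuuu'.
Captured: group 1 = 'cnq'.

'cnq65eeuuuu'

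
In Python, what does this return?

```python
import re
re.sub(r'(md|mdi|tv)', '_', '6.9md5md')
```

'6.9_5_'

Matches: at [3:5] → 'md'; at [6:8] → 'md'.
Each match is replaced by '_'.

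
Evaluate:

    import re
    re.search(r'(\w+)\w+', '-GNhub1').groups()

The pattern matches one or more of a word character (captured); then one or more of a word character.
`search` walks the string left to right and returns the first match it finds.
The match spans [1:7] → 'GNhub1'.
Captured: group 1 = 'GNhub'.

('GNhub',)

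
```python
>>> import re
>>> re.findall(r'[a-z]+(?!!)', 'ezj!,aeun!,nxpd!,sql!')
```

['ez', 'aeu', 'nxp', 'sq']

`(?!…)`/`(?<!…)` only lets a position through if the neighbouring text does NOT match; no characters are consumed.
Walking the string: at [0:2] → 'ez'; at [5:8] → 'aeu'; at [11:14] → 'nxp'; at [17:19] → 'sq'.
`findall` yields the raw match text (4 of them) because the pattern has no groups.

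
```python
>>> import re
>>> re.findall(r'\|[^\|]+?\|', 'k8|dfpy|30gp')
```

['|dfpy|']

`findall` yields the raw match text (1 of them) because the pattern has no groups.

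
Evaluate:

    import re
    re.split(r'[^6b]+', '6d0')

['6', '']

Pattern: one or more of any character except [6b].
Matches to split on: at [1:3] → 'd0'.
`split` removes every match and returns the 2 fragments in between.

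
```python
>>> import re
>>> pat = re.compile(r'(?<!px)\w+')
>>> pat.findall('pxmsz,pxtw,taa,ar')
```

['pxmsz', 'pxtw', 'taa', 'ar']

A negative assertion filters positions out without eating any characters.
Walking the string: at [0:5] → 'pxmsz'; at [6:10] → 'pxtw'; at [11:14] → 'taa'; at [15:17] → 'ar'.
With no groups in the pattern, `findall` gives back each whole match — 4 here.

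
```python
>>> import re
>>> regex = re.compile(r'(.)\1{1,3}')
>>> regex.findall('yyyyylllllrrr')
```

['y', 'l', 'r']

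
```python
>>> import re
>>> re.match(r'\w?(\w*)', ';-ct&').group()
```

`re.match` only tries the pattern at the start of the string.
The match spans [0:0] → ''.

''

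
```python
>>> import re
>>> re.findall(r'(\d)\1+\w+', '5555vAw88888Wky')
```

['5']

The backreference `\1` re-matches whatever the first group consumed, character for character.
`findall` collects group 1 from the one match (1 total).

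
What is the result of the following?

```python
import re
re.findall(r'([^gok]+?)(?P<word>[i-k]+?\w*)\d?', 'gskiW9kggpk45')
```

[('s', 'kiW9kggpk45')]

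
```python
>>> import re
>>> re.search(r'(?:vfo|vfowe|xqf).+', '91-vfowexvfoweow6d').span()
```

The match spans [3:18] → 'vfowexvfoweow6d'.

(3, 18)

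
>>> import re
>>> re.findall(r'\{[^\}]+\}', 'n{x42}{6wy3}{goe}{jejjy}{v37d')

['{x42}', '{6wy3}', '{goe}', '{jejjy}']

Walking the string: at [1:6] → '{x42}'; at [6:12] → '{6wy3}'; at [12:17] → '{goe}'; at [17:24] → '{jejjy}'.
`findall` yields the raw match text (4 of them) because the pattern has no groups.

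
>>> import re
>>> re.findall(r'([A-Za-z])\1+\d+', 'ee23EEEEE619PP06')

A backreference is literal: `\1` must see the identical characters the first group matched.
Scanning left to right: at [0:4] match 'ee23', group 1 = 'e'; at [4:12] match 'EEEEE619', group 1 = 'E'; at [12:16] match 'PP06', group 1 = 'P'.
With a single group, `findall` returns only what that group captured — 3 items.

['e', 'E', 'P']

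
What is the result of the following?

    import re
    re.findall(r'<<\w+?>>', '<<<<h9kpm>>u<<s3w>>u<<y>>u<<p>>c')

['<<h9kpm>>', '<<s3w>>', '<<y>>', '<<p>>']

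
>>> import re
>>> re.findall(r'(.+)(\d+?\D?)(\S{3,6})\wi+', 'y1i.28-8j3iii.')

[('y1i.28-', '8', 'j3i')]

`findall` packs the 3 group values into a tuple for every match.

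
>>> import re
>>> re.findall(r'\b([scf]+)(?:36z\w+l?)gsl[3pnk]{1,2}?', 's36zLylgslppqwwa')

This matches a word boundary (`\b`, zero-width); then one or more of one of [scf] (captured); then the literal '36z', then one or more of a word character, then optionally the literal 'l' (non-capturing group); then the literal 'gsl', then 1 to 2 of one of [3pnk] (lazy).
Matches: at [0:11] match 's36zLylgslp', group 1 = 's'.
Because there's exactly one group, `findall` drops the full match and keeps group 1 from the one hit.

['s']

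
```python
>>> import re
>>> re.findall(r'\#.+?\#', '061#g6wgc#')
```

Matches: at [3:10] → '#g6wgc#'.
No capturing groups, so `findall` returns the 1 full match string.

['#g6wgc#']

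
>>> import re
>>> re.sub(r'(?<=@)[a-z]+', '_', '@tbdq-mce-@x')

The positive lookaround only admits positions where the adjacent text matches; those characters stay outside the span.
Each match is replaced by '_'.

'@_-mce-@_'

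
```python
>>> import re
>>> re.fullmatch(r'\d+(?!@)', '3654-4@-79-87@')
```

None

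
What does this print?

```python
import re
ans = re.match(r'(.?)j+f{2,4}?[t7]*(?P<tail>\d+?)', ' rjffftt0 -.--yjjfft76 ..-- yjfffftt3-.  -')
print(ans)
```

With `match`, the pattern is implicitly anchored at the beginning.
Here the pattern fails at index 0, so the call returns None.

None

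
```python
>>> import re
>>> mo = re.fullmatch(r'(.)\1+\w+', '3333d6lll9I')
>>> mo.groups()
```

The match spans [0:11] → '3333d6lll9I'.
Captured: group 1 = '3'.

('3',)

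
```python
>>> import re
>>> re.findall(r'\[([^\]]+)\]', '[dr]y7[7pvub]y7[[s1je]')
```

With a single group, `findall` returns only what that group captured — 3 items.

['dr', '7pvub', '[s1je']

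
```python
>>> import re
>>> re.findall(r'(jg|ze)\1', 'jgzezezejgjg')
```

['ze', 'jg']

`\1` has to match the exact text group 1 already captured.
Because there's exactly one group, `findall` drops the full match and keeps group 1 from each hit.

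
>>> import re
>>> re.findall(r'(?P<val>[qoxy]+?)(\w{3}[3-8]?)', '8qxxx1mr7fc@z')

The pattern matches one or more of one of [qoxy] (lazy) (captured as 'val'); then exactly 3 of a word character, then optionally a character in [3-8] (captured).
A `+?`/`*?`/`{m,n}?` starts at its minimum and grows only as far as needed for what follows to match.
Walking the string: at [1:5] match 'qxxx', groups = ('q', 'xxx').
2 groups means the one result is a tuple of 2 captured strings — 1 here.

[('q', 'xxx')]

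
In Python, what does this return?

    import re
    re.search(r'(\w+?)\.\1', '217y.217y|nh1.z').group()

`\1` has to match the exact text group 1 already captured.
`re.search` tries every starting position until one works.
The match spans [0:9] → '217y.217y'.
Captured: group 1 = '217y'.

'217y.217y'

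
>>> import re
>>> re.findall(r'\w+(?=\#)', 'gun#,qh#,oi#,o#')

Lookahead/lookbehind check context without consuming it, so the matched span excludes the asserted characters.
Matches: at [0:3] → 'gun'; at [5:7] → 'qh'; at [9:11] → 'oi'; at [13:14] → 'o'.
Since nothing is captured, `findall` lists the 4 matched substrings directly.

['gun', 'qh', 'oi', 'o']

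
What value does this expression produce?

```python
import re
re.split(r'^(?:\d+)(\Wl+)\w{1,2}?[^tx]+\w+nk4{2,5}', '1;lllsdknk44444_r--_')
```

This matches anchored at the start of the string; then one or more of a digit (non-capturing group); then a non-word character, then one or more of the literal 'l' (captured); then 1 to 2 of a word character (lazy), then one or more of any character except [tx]; then one or more of a word character, then the literal 'nk', then 2 to 5 of a literal '4'.
Matches to split on: at [0:15] → '1;lllsdknk44444'.
Because the pattern has a capturing group, `split` also inserts each captured text between the pieces.

['', ';lll', '_r--_']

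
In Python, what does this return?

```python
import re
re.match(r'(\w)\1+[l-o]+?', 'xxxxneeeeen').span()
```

(0, 5)

`\1` has to match the exact text group 1 already captured.
`re.match` only tries the pattern at the start of the string.
The match spans [0:5] → 'xxxxn'.
Captured: group 1 = 'x'.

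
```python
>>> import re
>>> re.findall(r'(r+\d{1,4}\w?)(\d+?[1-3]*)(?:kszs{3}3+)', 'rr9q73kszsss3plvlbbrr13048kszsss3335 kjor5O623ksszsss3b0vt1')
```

[('rr9q', '73'), ('rr1304', '8')]

Pattern: one or more of a literal 'r', then 1 to 4 of a digit, then optionally a word character (captured); then one or more of a digit (lazy), then zero or more of a character in [1-3] (captured); then the literal 'ksz', then exactly 3 of a literal 's', then one or more of the literal '3' (non-capturing group).
Matches: at [0:13] match 'rr9q73kszsss3', groups = ('rr9q', '73'); at [19:35] match 'rr13048kszsss333', groups = ('rr1304', '8').
With 2 capturing groups, `findall` returns a 2-tuple per match.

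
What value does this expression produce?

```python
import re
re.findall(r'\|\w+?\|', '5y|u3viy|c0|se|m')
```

['|u3viy|', '|se|']

Walking the string: at [2:9] → '|u3viy|'; at [11:15] → '|se|'.
Since nothing is captured, `findall` lists the 2 matched substrings directly.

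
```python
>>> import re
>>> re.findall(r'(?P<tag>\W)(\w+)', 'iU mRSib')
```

With 2 capturing groups, `findall` returns a 2-tuple per match.

[(' ', 'mRSib')]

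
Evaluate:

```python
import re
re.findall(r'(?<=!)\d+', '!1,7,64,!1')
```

['1', '1']

The `(?=…)`/`(?<=…)` assertion just peeks at neighbouring text; it doesn't advance the match position.
Scanning left to right: at [1:2] → '1'; at [9:10] → '1'.
Since nothing is captured, `findall` lists the 2 matched substrings directly.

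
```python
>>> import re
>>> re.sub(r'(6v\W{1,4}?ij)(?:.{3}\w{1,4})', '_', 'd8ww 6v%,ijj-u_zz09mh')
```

'd8ww _9mh'

Every occurrence is swapped for '_'.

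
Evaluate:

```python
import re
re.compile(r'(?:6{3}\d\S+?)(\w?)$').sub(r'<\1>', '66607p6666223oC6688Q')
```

'<Q>'

The pattern matches exactly 3 of a literal '6', then a digit, then one or more of a non-whitespace character (lazy) (non-capturing group); then optionally a word character (captured); then anchored at the end.
Matches: at [0:20] → '66607p6666223oC6688Q'.
`\1` in the replacement pulls in group 1's text for each match.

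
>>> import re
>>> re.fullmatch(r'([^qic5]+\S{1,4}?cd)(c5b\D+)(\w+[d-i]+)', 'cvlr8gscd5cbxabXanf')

None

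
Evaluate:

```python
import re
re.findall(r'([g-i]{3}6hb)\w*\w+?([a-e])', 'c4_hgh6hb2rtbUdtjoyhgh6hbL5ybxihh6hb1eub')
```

Pattern: exactly 3 of a character in [g-i], then the literal '6hb' (captured); then zero or more of a word character, then one or more of a word character (lazy); then a character in [a-e] (captured).
Scanning left to right: at [3:40] match 'hgh6hb2rtbUdtjoyhgh6hbL5ybxihh6hb1eub', groups = ('hgh6hb', 'b').
With 2 capturing groups, `findall` returns a 2-tuple per match.

[('hgh6hb', 'b')]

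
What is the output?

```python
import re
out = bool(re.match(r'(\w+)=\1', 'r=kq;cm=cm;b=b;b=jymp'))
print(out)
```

False

With `match`, the pattern is implicitly anchored at the beginning.
Here the string doesn't start with a match, so the call returns None, and `bool(None)` is False.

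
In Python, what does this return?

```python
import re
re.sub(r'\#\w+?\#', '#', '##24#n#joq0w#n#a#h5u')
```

Matches: at [1:5] → '#24#'; at [6:13] → '#joq0w#'; at [14:17] → '#a#'.
`sub` substitutes '#' at each match site.

'##n#n#h5u'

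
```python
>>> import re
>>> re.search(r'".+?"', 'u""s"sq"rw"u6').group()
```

'""s"'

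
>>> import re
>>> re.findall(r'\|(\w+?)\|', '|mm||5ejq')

['mm']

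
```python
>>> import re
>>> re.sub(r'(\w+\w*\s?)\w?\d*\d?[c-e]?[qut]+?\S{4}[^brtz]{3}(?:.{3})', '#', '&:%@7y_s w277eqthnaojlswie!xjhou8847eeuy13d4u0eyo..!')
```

This matches one or more of a word character, then zero or more of a word character, then optionally whitespace (captured); then optionally a word character, then zero or more of a digit, then optionally a digit; then optionally a character in [c-e]; then one or more of one of [qut] (lazy); then exactly 4 of a non-whitespace character, then exactly 3 of any character except [brtz]; then exactly 3 of any character (non-capturing group).
Matches: at [4:25] → '7y_s w277eqthnaojlswi'; at [27:49] → 'xjhou8847eeuy13d4u0eyo'.
`sub` substitutes '#' at each match site.

'&:%@#e!#..!'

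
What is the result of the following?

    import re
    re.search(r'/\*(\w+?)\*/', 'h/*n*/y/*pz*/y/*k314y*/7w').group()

'/*n*/'

`search` walks the string left to right and returns the first match it finds.
The match spans [1:6] → '/*n*/'.
Captured: group 1 = 'n'.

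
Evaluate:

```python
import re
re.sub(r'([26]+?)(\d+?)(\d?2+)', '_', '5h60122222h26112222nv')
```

'5h_h_nv'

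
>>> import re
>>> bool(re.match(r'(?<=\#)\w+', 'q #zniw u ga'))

The `(?=…)`/`(?<=…)` assertion just peeks at neighbouring text; it doesn't advance the match position.
`match` is anchored at position 0; if the pattern doesn't fit there, it returns None.
Here position 0 doesn't satisfy it, so the call returns None, and `bool(None)` is False.

False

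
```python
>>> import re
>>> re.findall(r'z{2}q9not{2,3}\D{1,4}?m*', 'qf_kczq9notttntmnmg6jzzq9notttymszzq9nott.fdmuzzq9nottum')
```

['zzq9notttym', 'zzq9nott.', 'zzq9nottum']

Pattern: exactly 2 of a literal 'z', then the literal 'q9', then the literal 'no'; then 2 to 3 of a literal 't', then 1 to 4 of a non-digit (lazy), then zero or more of the literal 'm'.
Walking the string: at [21:32] → 'zzq9notttym'; at [33:42] → 'zzq9nott.'; at [46:56] → 'zzq9nottum'.
No capturing groups, so `findall` returns the 3 full match strings.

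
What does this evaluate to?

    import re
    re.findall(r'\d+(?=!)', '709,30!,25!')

['30', '25']

The positive lookaround only admits positions where the adjacent text matches; those characters stay outside the span.
Matches: at [4:6] → '30'; at [8:10] → '25'.
Since nothing is captured, `findall` lists the 2 matched substrings directly.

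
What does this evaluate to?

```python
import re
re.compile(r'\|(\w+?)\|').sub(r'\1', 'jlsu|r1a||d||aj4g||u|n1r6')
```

Each match is replaced using the text its own group 1 captured.

'jlsur1adaj4gun1r6'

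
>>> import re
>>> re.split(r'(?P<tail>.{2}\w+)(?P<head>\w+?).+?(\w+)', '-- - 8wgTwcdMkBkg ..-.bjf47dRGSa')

Pattern: exactly 2 of any character, then one or more of a word character (captured as 'tail'); then one or more of a word character (lazy) (captured as 'head'); then one or more of any character (lazy); then one or more of a word character (captured).
Matches to split on: at [3:32] → '- 8wgTwcdMkBkg ..-.bjf47dRGSa'.
Because the pattern has a capturing group, `split` also inserts each captured text between the pieces.

['-- ', '- 8wgTwcdMkBk', 'g', 'bjf47dRGSa', '']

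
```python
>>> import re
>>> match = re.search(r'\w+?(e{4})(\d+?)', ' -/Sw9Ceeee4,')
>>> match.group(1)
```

Pattern: one or more of a word character (lazy); then exactly 4 of a literal 'e' (captured); then one or more of a digit (lazy) (captured).
`re.search` tries every starting position until one works.
The match spans [3:12] → 'Sw9Ceeee4'.
Captured: group 1 = 'eeee', group 2 = '4'.

'eeee'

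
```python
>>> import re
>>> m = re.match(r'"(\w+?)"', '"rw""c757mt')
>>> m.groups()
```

('rw',)

The match spans [0:4] → '"rw"'.
Captured: group 1 = 'rw'.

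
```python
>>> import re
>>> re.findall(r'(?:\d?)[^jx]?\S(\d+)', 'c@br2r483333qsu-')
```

['2', '83333']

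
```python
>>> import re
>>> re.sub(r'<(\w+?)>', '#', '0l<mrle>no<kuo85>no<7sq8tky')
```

'0l#no#no<7sq8tky'

Each match is replaced by '#'.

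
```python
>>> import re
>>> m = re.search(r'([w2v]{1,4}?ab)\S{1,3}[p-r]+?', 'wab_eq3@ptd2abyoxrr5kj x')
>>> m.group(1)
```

'wab'

Pattern: 1 to 4 of one of [w2v] (lazy), then the literal 'ab' (captured); then 1 to 3 of a non-whitespace character; then one or more of a character in [p-r] (lazy).
Unlike `match`, `search` isn't anchored — it looks for the pattern anywhere in the string.
The match spans [0:6] → 'wab_eq'.
Captured: group 1 = 'wab'.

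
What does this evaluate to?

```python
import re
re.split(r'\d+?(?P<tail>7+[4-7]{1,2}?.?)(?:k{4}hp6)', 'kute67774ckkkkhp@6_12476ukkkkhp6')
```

['kute67774ckkkkhp@6_', '76u', '']

The group in the pattern means `split` returns the separators' captures alongside the pieces.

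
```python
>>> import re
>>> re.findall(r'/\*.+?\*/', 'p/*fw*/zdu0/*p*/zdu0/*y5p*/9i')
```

['/*fw*/', '/*p*/', '/*y5p*/']

No capturing groups, so `findall` returns the 3 full match strings.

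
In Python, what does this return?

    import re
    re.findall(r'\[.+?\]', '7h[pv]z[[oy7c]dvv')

The `?` after the quantifier makes it lazy — it takes as little as possible before letting the rest of the pattern try.
Scanning left to right: at [2:6] → '[pv]'; at [7:14] → '[[oy7c]'.
No capturing groups, so `findall` returns the 2 full match strings.

['[pv]', '[[oy7c]']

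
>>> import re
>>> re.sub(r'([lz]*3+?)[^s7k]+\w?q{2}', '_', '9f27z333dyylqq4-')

'9f27_4-'

Pattern: zero or more of one of [lz], then one or more of a literal '3' (lazy) (captured); then one or more of any character except [s7k], then optionally a word character, then exactly 2 of a literal 'q'.
Matches: at [4:14] → 'z333dyylqq'.
`sub` substitutes '_' at each match site.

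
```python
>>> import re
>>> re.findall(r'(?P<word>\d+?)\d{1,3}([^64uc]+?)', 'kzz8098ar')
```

[('8', 'a')]

The pattern matches one or more of a digit (lazy) (captured as 'word'); then 1 to 3 of a digit; then one or more of any character except [64uc] (lazy) (captured).
With the lazy modifier that quantifier settles for the fewest repetitions that let the rest of the pattern succeed (the atoms after it are unaffected and can still be greedy).
Walking the string: at [3:8] match '8098a', groups = ('8', 'a').
`findall` packs the 2 group values into a tuple for every match.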